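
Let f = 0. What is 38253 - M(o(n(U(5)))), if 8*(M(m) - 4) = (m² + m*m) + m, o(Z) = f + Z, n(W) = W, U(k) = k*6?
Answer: 152081/4 ≈ 38020.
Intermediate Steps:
U(k) = 6*k
o(Z) = Z (o(Z) = 0 + Z = Z)
M(m) = 4 + m²/4 + m/8 (M(m) = 4 + ((m² + m*m) + m)/8 = 4 + ((m² + m²) + m)/8 = 4 + (2*m² + m)/8 = 4 + (m + 2*m²)/8 = 4 + (m²/4 + m/8) = 4 + m²/4 + m/8)
38253 - M(o(n(U(5)))) = 38253 - (4 + (6*5)²/4 + (6*5)/8) = 38253 - (4 + (¼)*30² + (⅛)*30) = 38253 - (4 + (¼)*900 + 15/4) = 38253 - (4 + 225 + 15/4) = 38253 - 1*931/4 = 38253 - 931/4 = 152081/4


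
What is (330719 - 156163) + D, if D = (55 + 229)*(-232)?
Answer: 108668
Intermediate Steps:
D = -65888 (D = 284*(-232) = -65888)
(330719 - 156163) + D = (330719 - 156163) - 65888 = 174556 - 65888 = 108668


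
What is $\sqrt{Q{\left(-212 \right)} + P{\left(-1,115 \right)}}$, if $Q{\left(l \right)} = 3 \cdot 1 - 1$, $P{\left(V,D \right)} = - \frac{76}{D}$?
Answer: $\frac{\sqrt{17710}}{115} \approx 1.1572$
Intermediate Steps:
$Q{\left(l \right)} = 2$ ($Q{\left(l \right)} = 3 - 1 = 2$)
$\sqrt{Q{\left(-212 \right)} + P{\left(-1,115 \right)}} = \sqrt{2 - \frac{76}{115}} = \sqrt{\frac{154}{115}} = \frac{\sqrt{17710}}{115}$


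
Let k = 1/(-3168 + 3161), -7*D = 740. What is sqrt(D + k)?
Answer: I*sqrt(5187)/7 ≈ 10.289*I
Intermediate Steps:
D = -740/7 (D = -1/7*740 = -740/7 ≈ -105.71)
k = -1/7 (k = 1/(-7) = -1/7 ≈ -0.14286)
sqrt(D + k) = sqrt(-740/7 - 1/7) = sqrt(-741/7) = I*sqrt(5187)/7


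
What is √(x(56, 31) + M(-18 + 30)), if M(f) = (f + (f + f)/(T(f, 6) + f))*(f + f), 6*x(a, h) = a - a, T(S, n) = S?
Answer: 2*√78 ≈ 17.664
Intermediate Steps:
x(a, h) = 0 (x(a, h) = (a - a)/6 = (⅙)*0 = 0)
M(f) = 2*f*(1 + f) (M(f) = (f + (f + f)/(f + f))*(f + f) = (f + (2*f)/((2*f)))*(2*f) = (f + (2*f)*(1/(2*f)))*(2*f) = (f + 1)*(2*f) = (1 + f)*(2*f) = 2*f*(1 + f))
√(x(56, 31) + M(-18 + 30)) = √(0 + 2*(-18 + 30)*(1 + (-18 + 30))) = √(0 + 2*12*(1 + 12)) = √(0 + 2*12*13) = √(0 + 312) = √312 = 2*√78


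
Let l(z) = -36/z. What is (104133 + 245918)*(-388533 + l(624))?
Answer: -544025541513/4 ≈ -1.3601e+11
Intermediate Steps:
(104133 + 245918)*(-388533 + l(624)) = (104133 + 245918)*(-388533 - 36/624) = 350051*(-388533 - 36*1/624) = 350051*(-388533 - 3/52) = 350051*(-20203719/52) = -544025541513/4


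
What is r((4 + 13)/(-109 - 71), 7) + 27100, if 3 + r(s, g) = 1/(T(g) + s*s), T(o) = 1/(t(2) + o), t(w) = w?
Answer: 105412633/3889 ≈ 27105.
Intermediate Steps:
T(o) = 1/(2 + o)
r(s, g) = -3 + 1/(s² + 1/(2 + g)) (r(s, g) = -3 + 1/(1/(2 + g) + s*s) = -3 + 1/(1/(2 + g) + s²) = -3 + 1/(s² + 1/(2 + g)))
r((4 + 13)/(-109 - 71), 7) + 27100 = (-3 - (-1 + 3*((4 + 13)/(-109 - 71))²)*(2 + 7))/(1 + ((4 + 13)/(-109 - 71))²*(2 + 7)) + 27100 = (-3 - 1*(-1 + 3*(17/(-180))²)*9)/(1 + (17/(-180))²*9) + 27100 = (-3 - 1*(-1 + 3*(17*(-1/180))²)*9)/(1 + (17*(-1/180))²*9) + 27100 = (-3 - 1*(-1 + 3*(-17/180)²)*9)/(1 + (-17/180)²*9) + 27100 = (-3 - 1*(-1 + 3*(289/32400))*9)/(1 + (289/32400)*9) + 27100 = (-3 - 1*(-1 + 289/10800)*9)/(1 + 289/3600) + 27100 = (-3 - 1*(-10511/10800)*9)/(3889/3600) + 27100 = 3600*(-3 + 10511/1200)/3889 + 27100 = (3600/3889)*(6911/1200) + 27100 = 20733/3889 + 27100 = 105412633/3889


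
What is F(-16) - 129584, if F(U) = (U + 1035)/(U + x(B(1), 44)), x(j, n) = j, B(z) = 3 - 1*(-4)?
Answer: -1167275/9 ≈ -1.2970e+5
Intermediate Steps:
B(z) = 7 (B(z) = 3 + 4 = 7)
F(U) = (1035 + U)/(7 + U) (F(U) = (U + 1035)/(U + 7) = (1035 + U)/(7 + U))
F(-16) - 129584 = (1035 - 16)/(7 - 16) - 129584 = 1019/(-9) - 129584 = -1/9*1019 - 129584 = -1019/9 - 129584 = -1167275/9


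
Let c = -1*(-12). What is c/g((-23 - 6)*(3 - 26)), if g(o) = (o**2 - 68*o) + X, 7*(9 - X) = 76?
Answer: 42/1398359 ≈ 3.0035e-5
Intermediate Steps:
X = -13/7 (X = 9 - 1/7*76 = 9 - 76/7 = -13/7 ≈ -1.8571)
g(o) = -13/7 + o**2 - 68*o (g(o) = (o**2 - 68*o) - 13/7 = -13/7 + o**2 - 68*o)
c = 12
c/g((-23 - 6)*(3 - 26)) = 12/(-13/7 + ((-23 - 6)*(3 - 26))**2 - 68*(-23 - 6)*(3 - 26)) = 12/(-13/7 + (-29*(-23))**2 - (-1972)*(-23)) = 12/(-13/7 + 667**2 - 68*667) = 12/(-13/7 + 444889 - 45356) = 12/(2796718/7) = (7/2796718)*12 = 42/1398359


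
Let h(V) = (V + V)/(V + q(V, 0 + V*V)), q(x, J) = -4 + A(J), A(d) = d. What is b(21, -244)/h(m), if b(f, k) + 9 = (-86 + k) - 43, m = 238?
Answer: -5431849/119 ≈ -45646.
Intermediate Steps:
q(x, J) = -4 + J
h(V) = 2*V/(-4 + V + V²) (h(V) = (V + V)/(V + (-4 + (0 + V*V))) = (2*V)/(V + (-4 + (0 + V²))) = (2*V)/(V + (-4 + V²)) = (2*V)/(-4 + V + V²) = 2*V/(-4 + V + V²))
b(f, k) = -138 + k (b(f, k) = -9 + ((-86 + k) - 43) = -9 + (-129 + k) = -138 + k)
b(21, -244)/h(m) = (-138 - 244)/((2*238/(-4 + 238 + 238²))) = -382/(2*238/(-4 + 238 + 56644)) = -382/(2*238/56878) = -382/(2*238*(1/56878)) = -382/238/28439 = -382*28439/238 = -5431849/119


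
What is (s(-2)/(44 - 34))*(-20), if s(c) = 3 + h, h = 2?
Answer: -10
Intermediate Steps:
s(c) = 5 (s(c) = 3 + 2 = 5)
(s(-2)/(44 - 34))*(-20) = (5/(44 - 34))*(-20) = (5/10)*(-20) = ((⅒)*5)*(-20) = (½)*(-20) = -10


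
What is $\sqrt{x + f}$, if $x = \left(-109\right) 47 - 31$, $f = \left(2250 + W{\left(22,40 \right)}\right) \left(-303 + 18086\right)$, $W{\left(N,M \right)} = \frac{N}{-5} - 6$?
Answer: $\frac{2 \sqrt{248885330}}{5} \approx 6310.4$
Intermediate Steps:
$W{\left(N,M \right)} = -6 - \frac{N}{5}$ ($W{\left(N,M \right)} = N \left(- \frac{1}{5}\right) - 6 = - \frac{N}{5} - 6 = -6 - \frac{N}{5}$)
$f = \frac{199134034}{5}$ ($f = \left(2250 - \frac{52}{5}\right) \left(-303 + 18086\right) = \left(2250 - \frac{52}{5}\right) 17783 = \frac{11198}{5} \cdot 17783 = \frac{199134034}{5} \approx 3.9827 \cdot 10^{7}$)
$x = -5154$ ($x = -5123 - 31 = -5154$)
$\sqrt{x + f} = \sqrt{-5154 + \frac{199134034}{5}} = \sqrt{\frac{199108264}{5}} = \frac{2 \sqrt{248885330}}{5}$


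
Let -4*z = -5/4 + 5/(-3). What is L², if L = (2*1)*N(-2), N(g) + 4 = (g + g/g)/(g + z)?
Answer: 153664/3721 ≈ 41.296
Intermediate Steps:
z = 35/48 (z = -(-5/4 + 5/(-3))/4 = -(-5*¼ + 5*(-⅓))/4 = -(-5/4 - 5/3)/4 = -¼*(-35/12) = 35/48 ≈ 0.72917)
N(g) = -4 + (1 + g)/(35/48 + g) (N(g) = -4 + (g + g/g)/(g + 35/48) = -4 + (g + 1)/(35/48 + g) = -4 + (1 + g)/(35/48 + g))
L = -392/61 (L = (2*1)*(4*(-23 - 36*(-2))/(35 + 48*(-2))) = 2*(4*(-23 + 72)/(35 - 96)) = 2*(4*49/(-61)) = 2*(4*(-1/61)*49) = 2*(-196/61) = -392/61 ≈ -6.4262)
L² = (-392/61)² = 153664/3721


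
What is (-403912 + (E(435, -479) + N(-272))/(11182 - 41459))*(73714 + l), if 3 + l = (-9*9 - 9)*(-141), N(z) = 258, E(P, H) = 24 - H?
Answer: -1056618944108385/30277 ≈ -3.4898e+10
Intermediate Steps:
l = 12687 (l = -3 + (-9*9 - 9)*(-141) = -3 + (-81 - 9)*(-141) = -3 - 90*(-141) = -3 + 12690 = 12687)
(-403912 + (E(435, -479) + N(-272))/(11182 - 41459))*(73714 + l) = (-403912 + ((24 - 1*(-479)) + 258)/(11182 - 41459))*(73714 + 12687) = (-403912 + ((24 + 479) + 258)/(-30277))*86401 = (-403912 + (503 + 258)*(-1/30277))*86401 = (-403912 + 761*(-1/30277))*86401 = (-403912 - 761/30277)*86401 = -12229244385/30277*86401 = -1056618944108385/30277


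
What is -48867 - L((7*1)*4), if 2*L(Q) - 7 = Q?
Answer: -97769/2 ≈ -48885.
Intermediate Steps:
L(Q) = 7/2 + Q/2
-48867 - L((7*1)*4) = -48867 - (7/2 + ((7*1)*4)/2) = -48867 - (7/2 + (7*4)/2) = -48867 - (7/2 + (½)*28) = -48867 - (7/2 + 14) = -48867 - 1*35/2 = -48867 - 35/2 = -97769/2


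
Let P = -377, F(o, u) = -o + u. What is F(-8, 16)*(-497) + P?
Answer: -12305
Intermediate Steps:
F(o, u) = u - o
F(-8, 16)*(-497) + P = (16 - 1*(-8))*(-497) - 377 = (16 + 8)*(-497) - 377 = 24*(-497) - 377 = -11928 - 377 = -12305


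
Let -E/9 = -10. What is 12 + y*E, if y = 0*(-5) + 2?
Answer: 192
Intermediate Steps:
E = 90 (E = -9*(-10) = 90)
y = 2 (y = 0 + 2 = 2)
12 + y*E = 12 + 2*90 = 12 + 180 = 192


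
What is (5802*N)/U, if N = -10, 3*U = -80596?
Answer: 43515/20149 ≈ 2.1597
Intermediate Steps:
U = -80596/3 (U = (⅓)*(-80596) = -80596/3 ≈ -26865.)
(5802*N)/U = (5802*(-10))/(-80596/3) = -58020*(-3/80596) = 43515/20149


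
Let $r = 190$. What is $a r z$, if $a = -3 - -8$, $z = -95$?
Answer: $-90250$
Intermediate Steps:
$a = 5$ ($a = -3 + 8 = 5$)
$a r z = 5 \cdot 190 \left(-95\right) = 950 \left(-95\right) = -90250$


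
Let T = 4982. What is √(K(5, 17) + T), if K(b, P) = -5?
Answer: 3*√553 ≈ 70.548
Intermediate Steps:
√(K(5, 17) + T) = √(-5 + 4982) = √4977 = 3*√553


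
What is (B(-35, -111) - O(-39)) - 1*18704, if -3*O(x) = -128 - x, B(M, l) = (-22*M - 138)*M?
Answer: -122561/3 ≈ -40854.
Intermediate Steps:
B(M, l) = M*(-138 - 22*M) (B(M, l) = (-138 - 22*M)*M = M*(-138 - 22*M))
O(x) = 128/3 + x/3 (O(x) = -(-128 - x)/3 = 128/3 + x/3)
(B(-35, -111) - O(-39)) - 1*18704 = (-2*(-35)*(69 + 11*(-35)) - (128/3 + (⅓)*(-39))) - 1*18704 = (-2*(-35)*(69 - 385) - (128/3 - 13)) - 18704 = (-2*(-35)*(-316) - 1*89/3) - 18704 = (-22120 - 89/3) - 18704 = -66449/3 - 18704 = -122561/3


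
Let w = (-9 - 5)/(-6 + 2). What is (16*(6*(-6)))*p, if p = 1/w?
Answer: -1152/7 ≈ -164.57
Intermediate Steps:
w = 7/2 (w = -14/(-4) = -14*(-1/4) = 7/2 ≈ 3.5000)
p = 2/7 (p = 1/(7/2) = 1*(2/7) = 2/7 ≈ 0.28571)
(16*(6*(-6)))*p = (16*(6*(-6)))*(2/7) = (16*(-36))*(2/7) = -576*2/7 = -1152/7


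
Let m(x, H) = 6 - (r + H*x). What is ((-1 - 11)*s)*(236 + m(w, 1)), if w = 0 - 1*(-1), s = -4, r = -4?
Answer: 11760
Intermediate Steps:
w = 1 (w = 0 + 1 = 1)
m(x, H) = 10 - H*x (m(x, H) = 6 - (-4 + H*x) = 6 + (4 - H*x) = 10 - H*x)
((-1 - 11)*s)*(236 + m(w, 1)) = ((-1 - 11)*(-4))*(236 + (10 - 1*1*1)) = (-12*(-4))*(236 + (10 - 1)) = 48*(236 + 9) = 48*245 = 11760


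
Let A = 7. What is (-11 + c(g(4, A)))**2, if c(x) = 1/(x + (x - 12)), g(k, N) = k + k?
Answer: 1849/16 ≈ 115.56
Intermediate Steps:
g(k, N) = 2*k
c(x) = 1/(-12 + 2*x) (c(x) = 1/(x + (-12 + x)) = 1/(-12 + 2*x))
(-11 + c(g(4, A)))**2 = (-11 + 1/(2*(-6 + 2*4)))**2 = (-11 + 1/(2*(-6 + 8)))**2 = (-11 + (1/2)/2)**2 = (-11 + (1/2)*(1/2))**2 = (-11 + 1/4)**2 = (-43/4)**2 = 1849/16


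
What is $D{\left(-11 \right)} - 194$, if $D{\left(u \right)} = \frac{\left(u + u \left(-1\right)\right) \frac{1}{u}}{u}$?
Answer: $-194$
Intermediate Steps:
$D{\left(u \right)} = 0$ ($D{\left(u \right)} = \frac{\left(u - u\right) \frac{1}{u}}{u} = \frac{0 \frac{1}{u}}{u} = \frac{0}{u} = 0$)
$D{\left(-11 \right)} - 194 = 0 - 194 = -194$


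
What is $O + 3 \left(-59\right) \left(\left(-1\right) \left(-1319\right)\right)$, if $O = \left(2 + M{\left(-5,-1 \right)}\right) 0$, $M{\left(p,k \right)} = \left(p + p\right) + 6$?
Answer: $-233463$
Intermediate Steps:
$M{\left(p,k \right)} = 6 + 2 p$ ($M{\left(p,k \right)} = 2 p + 6 = 6 + 2 p$)
$O = 0$ ($O = \left(2 + \left(6 + 2 \left(-5\right)\right)\right) 0 = \left(2 + \left(6 - 10\right)\right) 0 = \left(2 - 4\right) 0 = \left(-2\right) 0 = 0$)
$O + 3 \left(-59\right) \left(\left(-1\right) \left(-1319\right)\right) = 0 + 3 \left(-59\right) \left(\left(-1\right) \left(-1319\right)\right) = 0 - 233463 = -233463$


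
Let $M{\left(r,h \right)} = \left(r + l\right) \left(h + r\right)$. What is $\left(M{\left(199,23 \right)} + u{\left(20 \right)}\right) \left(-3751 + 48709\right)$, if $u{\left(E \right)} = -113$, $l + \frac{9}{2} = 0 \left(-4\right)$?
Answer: $1936161228$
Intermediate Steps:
$l = - \frac{9}{2}$ ($l = - \frac{9}{2} + 0 \left(-4\right) = - \frac{9}{2} + 0 = - \frac{9}{2} \approx -4.5$)
$M{\left(r,h \right)} = \left(- \frac{9}{2} + r\right) \left(h + r\right)$ ($M{\left(r,h \right)} = \left(r - \frac{9}{2}\right) \left(h + r\right) = \left(- \frac{9}{2} + r\right) \left(h + r\right)$)
$\left(M{\left(199,23 \right)} + u{\left(20 \right)}\right) \left(-3751 + 48709\right) = \left(\left(199^{2} - \frac{207}{2} - \frac{1791}{2} + 23 \cdot 199\right) - 113\right) \left(-3751 + 48709\right) = \left(\left(39601 - \frac{207}{2} - \frac{1791}{2} + 4577\right) - 113\right) 44958 = \left(43179 - 113\right) 44958 = 43066 \cdot 44958 = 1936161228$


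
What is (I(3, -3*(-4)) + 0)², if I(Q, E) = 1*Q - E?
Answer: 81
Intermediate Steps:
I(Q, E) = Q - E
(I(3, -3*(-4)) + 0)² = ((3 - (-3)*(-4)) + 0)² = ((3 - 1*12) + 0)² = ((3 - 12) + 0)² = (-9 + 0)² = (-9)² = 81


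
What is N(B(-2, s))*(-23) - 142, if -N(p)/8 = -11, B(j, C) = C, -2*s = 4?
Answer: -2166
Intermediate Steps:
s = -2 (s = -1/2*4 = -2)
N(p) = 88 (N(p) = -8*(-11) = 88)
N(B(-2, s))*(-23) - 142 = 88*(-23) - 142 = -2024 - 142 = -2166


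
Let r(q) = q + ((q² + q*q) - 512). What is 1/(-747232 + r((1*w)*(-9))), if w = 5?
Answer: -1/743739 ≈ -1.3446e-6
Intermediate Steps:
r(q) = -512 + q + 2*q² (r(q) = q + ((q² + q²) - 512) = q + (2*q² - 512) = q + (-512 + 2*q²) = -512 + q + 2*q²)
1/(-747232 + r((1*w)*(-9))) = 1/(-747232 + (-512 + (1*5)*(-9) + 2*((1*5)*(-9))²)) = 1/(-747232 + (-512 + 5*(-9) + 2*(5*(-9))²)) = 1/(-747232 + (-512 - 45 + 2*(-45)²)) = 1/(-747232 + (-512 - 45 + 2*2025)) = 1/(-747232 + (-512 - 45 + 4050)) = 1/(-747232 + 3493) = 1/(-743739) = -1/743739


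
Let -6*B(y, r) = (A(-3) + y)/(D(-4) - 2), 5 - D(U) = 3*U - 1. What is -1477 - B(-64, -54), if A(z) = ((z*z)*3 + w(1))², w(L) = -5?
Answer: -11781/8 ≈ -1472.6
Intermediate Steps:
A(z) = (-5 + 3*z²)² (A(z) = ((z*z)*3 - 5)² = (z²*3 - 5)² = (3*z² - 5)² = (-5 + 3*z²)²)
D(U) = 6 - 3*U (D(U) = 5 - (3*U - 1) = 5 - (-1 + 3*U) = 5 + (1 - 3*U) = 6 - 3*U)
B(y, r) = -121/24 - y/96 (B(y, r) = -((-5 + 3*(-3)²)² + y)/(6*((6 - 3*(-4)) - 2)) = -((-5 + 3*9)² + y)/(6*((6 + 12) - 2)) = -((-5 + 27)² + y)/(6*(18 - 2)) = -(22² + y)/(6*16) = -(484 + y)/(6*16) = -(121/4 + y/16)/6 = -121/24 - y/96)
-1477 - B(-64, -54) = -1477 - (-121/24 - 1/96*(-64)) = -1477 - (-121/24 + ⅔) = -1477 - 1*(-35/8) = -1477 + 35/8 = -11781/8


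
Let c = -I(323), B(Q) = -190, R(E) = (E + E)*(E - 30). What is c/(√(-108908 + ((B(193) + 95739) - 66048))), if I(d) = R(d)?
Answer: 11134*I*√8823/1557 ≈ 671.69*I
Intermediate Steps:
R(E) = 2*E*(-30 + E) (R(E) = (2*E)*(-30 + E) = 2*E*(-30 + E))
I(d) = 2*d*(-30 + d)
c = -189278 (c = -2*323*(-30 + 323) = -2*323*293 = -1*189278 = -189278)
c/(√(-108908 + ((B(193) + 95739) - 66048))) = -189278/√(-108908 + ((-190 + 95739) - 66048)) = -189278/√(-108908 + (95549 - 66048)) = -189278/√(-108908 + 29501) = -189278*(-I*√8823/26469) = -(-11134)*I*√8823/1557 = 11134*I*√8823/1557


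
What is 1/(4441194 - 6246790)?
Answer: -1/1805596 ≈ -5.5383e-7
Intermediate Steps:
1/(4441194 - 6246790) = 1/(-1805596) = -1/1805596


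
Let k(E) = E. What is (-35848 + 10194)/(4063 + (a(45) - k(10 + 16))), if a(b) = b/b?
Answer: -12827/2019 ≈ -6.3531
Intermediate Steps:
a(b) = 1
(-35848 + 10194)/(4063 + (a(45) - k(10 + 16))) = (-35848 + 10194)/(4063 + (1 - (10 + 16))) = -25654/(4063 + (1 - 1*26)) = -25654/(4063 + (1 - 26)) = -25654/(4063 - 25) = -25654/4038 = -25654*1/4038 = -12827/2019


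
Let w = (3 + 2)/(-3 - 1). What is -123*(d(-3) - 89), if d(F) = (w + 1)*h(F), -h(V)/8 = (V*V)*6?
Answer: -2337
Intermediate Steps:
h(V) = -48*V² (h(V) = -8*V*V*6 = -8*V²*6 = -48*V²)
w = -5/4 (w = 5/(-4) = 5*(-¼) = -5/4 ≈ -1.2500)
d(F) = 12*F² (d(F) = (-5/4 + 1)*(-48*F²) = -(-12)*F² = 12*F²)
-123*(d(-3) - 89) = -123*(12*(-3)² - 89) = -123*(12*9 - 89) = -123*(108 - 89) = -123*19 = -2337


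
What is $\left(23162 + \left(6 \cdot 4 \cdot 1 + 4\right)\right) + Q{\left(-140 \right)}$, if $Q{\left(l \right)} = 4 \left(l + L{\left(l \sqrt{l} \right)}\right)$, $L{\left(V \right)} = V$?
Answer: $22630 - 1120 i \sqrt{35} \approx 22630.0 - 6626.0 i$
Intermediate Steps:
$Q{\left(l \right)} = 4 l + 4 l^{\frac{3}{2}}$ ($Q{\left(l \right)} = 4 \left(l + l \sqrt{l}\right) = 4 \left(l + l^{\frac{3}{2}}\right) = 4 l + 4 l^{\frac{3}{2}}$)
$\left(23162 + \left(6 \cdot 4 \cdot 1 + 4\right)\right) + Q{\left(-140 \right)} = \left(23162 + \left(6 \cdot 4 \cdot 1 + 4\right)\right) + \left(4 \left(-140\right) + 4 \left(-140\right)^{\frac{3}{2}}\right) = \left(23162 + \left(6 \cdot 4 + 4\right)\right) - \left(560 - 4 \left(- 280 i \sqrt{35}\right)\right) = \left(23162 + \left(24 + 4\right)\right) - \left(560 + 1120 i \sqrt{35}\right) = \left(23162 + 28\right) - \left(560 + 1120 i \sqrt{35}\right) = 23190 - \left(560 + 1120 i \sqrt{35}\right) = 22630 - 1120 i \sqrt{35}$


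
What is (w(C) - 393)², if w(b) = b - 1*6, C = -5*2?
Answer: 167281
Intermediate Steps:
C = -10 (C = -1*10 = -10)
w(b) = -6 + b (w(b) = b - 6 = -6 + b)
(w(C) - 393)² = ((-6 - 10) - 393)² = (-16 - 393)² = (-409)² = 167281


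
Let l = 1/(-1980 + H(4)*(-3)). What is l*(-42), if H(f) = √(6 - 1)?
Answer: 1848/87119 - 14*√5/435595 ≈ 0.021140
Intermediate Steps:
H(f) = √5
l = 1/(-1980 - 3*√5) (l = 1/(-1980 + √5*(-3)) = 1/(-1980 - 3*√5) ≈ -0.00050335)
l*(-42) = (-44/87119 + √5/1306785)*(-42) = 1848/87119 - 14*√5/435595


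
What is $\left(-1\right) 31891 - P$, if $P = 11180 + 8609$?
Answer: $-51680$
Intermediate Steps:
$P = 19789$
$\left(-1\right) 31891 - P = \left(-1\right) 31891 - 19789 = -31891 - 19789 = -51680$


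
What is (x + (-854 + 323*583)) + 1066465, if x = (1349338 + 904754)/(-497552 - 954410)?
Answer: 910320968474/725981 ≈ 1.2539e+6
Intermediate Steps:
x = -1127046/725981 (x = 2254092/(-1451962) = 2254092*(-1/1451962) = -1127046/725981 ≈ -1.5524)
(x + (-854 + 323*583)) + 1066465 = (-1127046/725981 + (-854 + 323*583)) + 1066465 = (-1127046/725981 + (-854 + 188309)) + 1066465 = (-1127046/725981 + 187455) + 1066465 = 136087641309/725981 + 1066465 = 910320968474/725981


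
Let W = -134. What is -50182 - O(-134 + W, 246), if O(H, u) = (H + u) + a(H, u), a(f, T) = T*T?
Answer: -110676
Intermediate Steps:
a(f, T) = T²
O(H, u) = H + u + u² (O(H, u) = (H + u) + u² = H + u + u²)
-50182 - O(-134 + W, 246) = -50182 - ((-134 - 134) + 246 + 246²) = -50182 - (-268 + 246 + 60516) = -50182 - 1*60494 = -50182 - 60494 = -110676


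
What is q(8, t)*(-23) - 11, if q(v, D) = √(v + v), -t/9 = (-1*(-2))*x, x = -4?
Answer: -103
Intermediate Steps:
t = 72 (t = -9*(-1*(-2))*(-4) = -18*(-4) = -9*(-8) = 72)
q(v, D) = √2*√v (q(v, D) = √(2*v) = √2*√v)
q(8, t)*(-23) - 11 = (√2*√8)*(-23) - 11 = (√2*(2*√2))*(-23) - 11 = 4*(-23) - 11 = -92 - 11 = -103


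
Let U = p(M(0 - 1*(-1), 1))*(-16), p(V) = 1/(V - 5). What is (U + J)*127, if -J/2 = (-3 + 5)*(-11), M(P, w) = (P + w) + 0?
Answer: 18796/3 ≈ 6265.3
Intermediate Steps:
M(P, w) = P + w
p(V) = 1/(-5 + V)
J = 44 (J = -2*(-3 + 5)*(-11) = -4*(-11) = -2*(-22) = 44)
U = 16/3 (U = -16/(-5 + ((0 - 1*(-1)) + 1)) = -16/(-5 + ((0 + 1) + 1)) = -16/(-5 + (1 + 1)) = -16/(-5 + 2) = -16/(-3) = -1/3*(-16) = 16/3 ≈ 5.3333)
(U + J)*127 = (16/3 + 44)*127 = (148/3)*127 = 18796/3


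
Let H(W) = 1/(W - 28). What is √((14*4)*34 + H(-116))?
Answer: 5*√10967/12 ≈ 43.635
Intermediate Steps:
H(W) = 1/(-28 + W)
√((14*4)*34 + H(-116)) = √((14*4)*34 + 1/(-28 - 116)) = √(56*34 + 1/(-144)) = √(1904 - 1/144) = √(274175/144) = 5*√10967/12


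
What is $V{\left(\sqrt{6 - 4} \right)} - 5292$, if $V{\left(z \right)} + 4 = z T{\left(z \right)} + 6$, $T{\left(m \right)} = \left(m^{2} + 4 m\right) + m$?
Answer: $-5280 + 2 \sqrt{2} \approx -5277.2$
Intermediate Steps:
$T{\left(m \right)} = m^{2} + 5 m$
$V{\left(z \right)} = 2 + z^{2} \left(5 + z\right)$ ($V{\left(z \right)} = -4 + \left(z z \left(5 + z\right) + 6\right) = -4 + \left(z^{2} \left(5 + z\right) + 6\right) = -4 + \left(6 + z^{2} \left(5 + z\right)\right) = 2 + z^{2} \left(5 + z\right)$)
$V{\left(\sqrt{6 - 4} \right)} - 5292 = \left(2 + \left(\sqrt{6 - 4}\right)^{2} \left(5 + \sqrt{6 - 4}\right)\right) - 5292 = \left(2 + \left(\sqrt{2}\right)^{2} \left(5 + \sqrt{2}\right)\right) - 5292 = \left(2 + 2 \left(5 + \sqrt{2}\right)\right) - 5292 = \left(2 + \left(10 + 2 \sqrt{2}\right)\right) - 5292 = \left(12 + 2 \sqrt{2}\right) - 5292 = -5280 + 2 \sqrt{2}$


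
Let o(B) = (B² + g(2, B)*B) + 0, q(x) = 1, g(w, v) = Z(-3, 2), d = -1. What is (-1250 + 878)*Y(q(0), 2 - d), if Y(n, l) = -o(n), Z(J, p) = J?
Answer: -744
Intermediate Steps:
g(w, v) = -3
o(B) = B² - 3*B (o(B) = (B² - 3*B) + 0 = B² - 3*B)
Y(n, l) = -n*(-3 + n)
(-1250 + 878)*Y(q(0), 2 - d) = (-1250 + 878)*(1*(3 - 1*1)) = -372*(3 - 1) = -372*2 = -744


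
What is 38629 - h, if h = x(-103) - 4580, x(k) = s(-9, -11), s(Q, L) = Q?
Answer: 43218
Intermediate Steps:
x(k) = -9
h = -4589 (h = -9 - 4580 = -4589)
38629 - h = 38629 - 1*(-4589) = 38629 + 4589 = 43218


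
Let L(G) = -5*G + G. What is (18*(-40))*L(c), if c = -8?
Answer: -23040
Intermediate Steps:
L(G) = -4*G
(18*(-40))*L(c) = (18*(-40))*(-4*(-8)) = -720*32 = -23040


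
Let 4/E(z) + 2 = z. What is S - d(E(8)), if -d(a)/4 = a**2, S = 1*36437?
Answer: 327949/9 ≈ 36439.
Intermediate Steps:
E(z) = 4/(-2 + z)
S = 36437
d(a) = -4*a**2
S - d(E(8)) = 36437 - (-4)*(4/(-2 + 8))**2 = 36437 - (-4)*(4/6)**2 = 36437 - (-4)*(4*(1/6))**2 = 36437 - (-4)*(2/3)**2 = 36437 - (-4)*4/9 = 36437 - 1*(-16/9) = 36437 + 16/9 = 327949/9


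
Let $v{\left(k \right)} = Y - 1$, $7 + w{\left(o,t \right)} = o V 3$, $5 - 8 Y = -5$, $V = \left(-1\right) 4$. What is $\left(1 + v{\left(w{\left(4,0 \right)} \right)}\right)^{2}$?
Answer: $\frac{25}{16} \approx 1.5625$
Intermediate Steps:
$V = -4$
$Y = \frac{5}{4}$ ($Y = \frac{5}{8} - - \frac{5}{8} = \frac{5}{8} + \frac{5}{8} = \frac{5}{4} \approx 1.25$)
$w{\left(o,t \right)} = -7 - 12 o$ ($w{\left(o,t \right)} = -7 + o \left(-4\right) 3 = -7 + - 4 o 3 = -7 - 12 o$)
$v{\left(k \right)} = \frac{1}{4}$ ($v{\left(k \right)} = \frac{5}{4} - 1 = \frac{1}{4}$)
$\left(1 + v{\left(w{\left(4,0 \right)} \right)}\right)^{2} = \left(1 + \frac{1}{4}\right)^{2} = \left(\frac{5}{4}\right)^{2} = \frac{25}{16}$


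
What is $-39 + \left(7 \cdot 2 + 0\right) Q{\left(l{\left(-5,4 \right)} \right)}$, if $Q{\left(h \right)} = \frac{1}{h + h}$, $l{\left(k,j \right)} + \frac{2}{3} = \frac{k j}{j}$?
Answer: $- \frac{684}{17} \approx -40.235$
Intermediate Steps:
$l{\left(k,j \right)} = - \frac{2}{3} + k$ ($l{\left(k,j \right)} = - \frac{2}{3} + \frac{k j}{j} = - \frac{2}{3} + \frac{j k}{j} = - \frac{2}{3} + k$)
$Q{\left(h \right)} = \frac{1}{2 h}$
$-39 + \left(7 \cdot 2 + 0\right) Q{\left(l{\left(-5,4 \right)} \right)} = -39 + \left(7 \cdot 2 + 0\right) \frac{1}{2 \left(- \frac{2}{3} - 5\right)} = -39 + \left(14 + 0\right) \frac{1}{2 \left(- \frac{17}{3}\right)} = -39 + 14 \cdot \frac{1}{2} \left(- \frac{3}{17}\right) = -39 + 14 \left(- \frac{3}{34}\right) = -39 - \frac{21}{17} = - \frac{684}{17}$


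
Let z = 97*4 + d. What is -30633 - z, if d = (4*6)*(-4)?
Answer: -30925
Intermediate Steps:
d = -96 (d = 24*(-4) = -96)
z = 292 (z = 97*4 - 96 = 388 - 96 = 292)
-30633 - z = -30633 - 1*292 = -30633 - 292 = -30925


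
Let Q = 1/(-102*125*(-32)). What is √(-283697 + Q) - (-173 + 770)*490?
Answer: -292530 + I*√29515835879745/10200 ≈ -2.9253e+5 + 532.63*I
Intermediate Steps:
Q = 1/408000 (Q = 1/(-12750*(-32)) = 1/408000 ≈ 2.4510e-6)
√(-283697 + Q) - (-173 + 770)*490 = √(-283697 + 1/408000) - (-173 + 770)*490 = √(-115748375999/408000) - 597*490 = I*√29515835879745/10200 - 1*292530 = I*√29515835879745/10200 - 292530 = -292530 + I*√29515835879745/10200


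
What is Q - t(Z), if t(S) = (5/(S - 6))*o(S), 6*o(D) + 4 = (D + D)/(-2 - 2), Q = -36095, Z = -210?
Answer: -46778615/1296 ≈ -36095.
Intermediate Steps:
o(D) = -⅔ - D/12 (o(D) = -⅔ + ((D + D)/(-2 - 2))/6 = -⅔ + ((2*D)/(-4))/6 = -⅔ + ((2*D)*(-¼))/6 = -⅔ + (-D/2)/6 = -⅔ - D/12)
t(S) = 5*(-⅔ - S/12)/(-6 + S) (t(S) = (5/(S - 6))*(-⅔ - S/12) = (5/(-6 + S))*(-⅔ - S/12) = 5*(-⅔ - S/12)/(-6 + S))
Q - t(Z) = -36095 - 5*(-8 - 1*(-210))/(12*(-6 - 210)) = -36095 - 5*(-8 + 210)/(12*(-216)) = -36095 - 5*(-1)*202/(12*216) = -36095 - 1*(-505/1296) = -36095 + 505/1296 = -46778615/1296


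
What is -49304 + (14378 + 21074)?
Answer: -13852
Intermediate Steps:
-49304 + (14378 + 21074) = -49304 + 35452 = -13852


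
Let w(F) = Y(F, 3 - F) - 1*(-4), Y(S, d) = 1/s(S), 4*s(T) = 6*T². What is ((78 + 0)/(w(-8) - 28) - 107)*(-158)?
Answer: 40117622/2303 ≈ 17420.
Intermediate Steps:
s(T) = 3*T²/2 (s(T) = (6*T²)/4 = 3*T²/2)
Y(S, d) = 2/(3*S²) (Y(S, d) = 1/(3*S²/2) = 2/(3*S²))
w(F) = 4 + 2/(3*F²) (w(F) = 2/(3*F²) - 1*(-4) = 2/(3*F²) + 4 = 4 + 2/(3*F²))
((78 + 0)/(w(-8) - 28) - 107)*(-158) = ((78 + 0)/((4 + (⅔)/(-8)²) - 28) - 107)*(-158) = (78/((4 + (⅔)*(1/64)) - 28) - 107)*(-158) = (78/((4 + 1/96) - 28) - 107)*(-158) = (78/(385/96 - 28) - 107)*(-158) = (78/(-2303/96) - 107)*(-158) = (78*(-96/2303) - 107)*(-158) = (-7488/2303 - 107)*(-158) = -253909/2303*(-158) = 40117622/2303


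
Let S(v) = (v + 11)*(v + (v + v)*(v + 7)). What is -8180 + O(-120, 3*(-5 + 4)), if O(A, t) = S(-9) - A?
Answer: -8006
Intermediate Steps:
S(v) = (11 + v)*(v + 2*v*(7 + v)) (S(v) = (11 + v)*(v + (2*v)*(7 + v)) = (11 + v)*(v + 2*v*(7 + v)))
O(A, t) = 54 - A (O(A, t) = -9*(165 + 2*(-9)**2 + 37*(-9)) - A = -9*(165 + 2*81 - 333) - A = -9*(165 + 162 - 333) - A = -9*(-6) - A = 54 - A)
-8180 + O(-120, 3*(-5 + 4)) = -8180 + (54 - 1*(-120)) = -8180 + (54 + 120) = -8180 + 174 = -8006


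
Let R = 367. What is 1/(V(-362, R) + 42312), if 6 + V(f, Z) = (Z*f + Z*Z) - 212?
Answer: 1/43929 ≈ 2.2764e-5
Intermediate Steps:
V(f, Z) = -218 + Z**2 + Z*f (V(f, Z) = -6 + ((Z*f + Z*Z) - 212) = -6 + ((Z*f + Z**2) - 212) = -6 + ((Z**2 + Z*f) - 212) = -6 + (-212 + Z**2 + Z*f) = -218 + Z**2 + Z*f)
1/(V(-362, R) + 42312) = 1/((-218 + 367**2 + 367*(-362)) + 42312) = 1/((-218 + 134689 - 132854) + 42312) = 1/(1617 + 42312) = 1/43929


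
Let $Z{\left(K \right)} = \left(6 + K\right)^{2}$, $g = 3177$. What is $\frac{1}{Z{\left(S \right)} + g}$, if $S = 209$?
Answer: $\frac{1}{49402} \approx 2.0242 \cdot 10^{-5}$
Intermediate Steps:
$\frac{1}{Z{\left(S \right)} + g} = \frac{1}{\left(6 + 209\right)^{2} + 3177} = \frac{1}{215^{2} + 3177} = \frac{1}{46225 + 3177} = \frac{1}{49402}$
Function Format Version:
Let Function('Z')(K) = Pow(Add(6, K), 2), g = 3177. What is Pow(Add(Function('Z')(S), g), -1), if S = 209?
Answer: Rational(1, 49402) ≈ 2.0242e-5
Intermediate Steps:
Pow(Add(Function('Z')(S), g), -1) = Pow(Add(Pow(Add(6, 209), 2), 3177), -1) = Pow(Add(Pow(215, 2), 3177), -1) = Pow(Add(46225, 3177), -1) = Pow(49402, -1) = Rational(1, 49402)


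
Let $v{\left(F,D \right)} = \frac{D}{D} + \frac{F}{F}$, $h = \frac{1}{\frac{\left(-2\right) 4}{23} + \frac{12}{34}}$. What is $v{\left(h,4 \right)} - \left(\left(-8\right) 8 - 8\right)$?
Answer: $74$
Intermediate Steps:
$h = \frac{391}{2}$ ($h = \frac{1}{\left(-8\right) \frac{1}{23} + 12 \cdot \frac{1}{34}} = \frac{1}{- \frac{8}{23} + \frac{6}{17}} = \frac{1}{\frac{2}{391}} = \frac{391}{2} \approx 195.5$)
$v{\left(F,D \right)} = 2$ ($v{\left(F,D \right)} = 1 + 1 = 2$)
$v{\left(h,4 \right)} - \left(\left(-8\right) 8 - 8\right) = 2 - \left(\left(-8\right) 8 - 8\right) = 2 - \left(-64 - 8\right) = 2 - -72 = 2 + 72 = 74$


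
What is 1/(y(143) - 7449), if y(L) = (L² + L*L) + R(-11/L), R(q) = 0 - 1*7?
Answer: 1/33442 ≈ 2.9903e-5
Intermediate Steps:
R(q) = -7 (R(q) = 0 - 7 = -7)
y(L) = -7 + 2*L² (y(L) = (L² + L*L) - 7 = (L² + L²) - 7 = 2*L² - 7 = -7 + 2*L²)
1/(y(143) - 7449) = 1/((-7 + 2*143²) - 7449) = 1/((-7 + 2*20449) - 7449) = 1/((-7 + 40898) - 7449) = 1/(40891 - 7449) = 1/33442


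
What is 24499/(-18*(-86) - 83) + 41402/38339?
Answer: 999921091/56166635 ≈ 17.803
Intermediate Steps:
24499/(-18*(-86) - 83) + 41402/38339 = 24499/(1548 - 83) + 41402*(1/38339) = 24499/1465 + 41402/38339 = 999921091/56166635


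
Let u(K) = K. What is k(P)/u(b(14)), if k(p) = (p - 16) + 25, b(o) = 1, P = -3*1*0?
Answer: 9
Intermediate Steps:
P = 0 (P = -3*0 = 0)
k(p) = 9 + p (k(p) = (-16 + p) + 25 = 9 + p)
k(P)/u(b(14)) = (9 + 0)/1 = 9*1 = 9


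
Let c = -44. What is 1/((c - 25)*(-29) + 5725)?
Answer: 1/7726 ≈ 0.00012943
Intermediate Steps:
1/((c - 25)*(-29) + 5725) = 1/((-44 - 25)*(-29) + 5725) = 1/(-69*(-29) + 5725) = 1/(2001 + 5725) = 1/7726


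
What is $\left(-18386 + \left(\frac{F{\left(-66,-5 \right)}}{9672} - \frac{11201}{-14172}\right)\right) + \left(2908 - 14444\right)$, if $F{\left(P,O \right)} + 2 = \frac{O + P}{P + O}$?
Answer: $- \frac{341778967879}{11422632} \approx -29921.0$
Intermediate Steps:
$F{\left(P,O \right)} = -1$ ($F{\left(P,O \right)} = -2 + \frac{O + P}{P + O} = -2 + \frac{O + P}{O + P} = -2 + 1 = -1$)
$\left(-18386 + \left(\frac{F{\left(-66,-5 \right)}}{9672} - \frac{11201}{-14172}\right)\right) + \left(2908 - 14444\right) = \left(-18386 - \left(\frac{1}{9672} - \frac{11201}{14172}\right)\right) + \left(2908 - 14444\right) = \left(-18386 - - \frac{9026825}{11422632}\right) - 11536 = \left(-18386 + \left(- \frac{1}{9672} + \frac{11201}{14172}\right)\right) - 11536 = \left(-18386 + \frac{9026825}{11422632}\right) - 11536 = - \frac{210007485127}{11422632} - 11536 = - \frac{341778967879}{11422632}$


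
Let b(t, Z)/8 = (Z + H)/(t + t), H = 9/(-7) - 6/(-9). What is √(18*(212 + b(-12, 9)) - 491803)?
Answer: I*√23913827/7 ≈ 698.6*I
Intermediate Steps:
H = -13/21 (H = 9*(-⅐) - 6*(-⅑) = -9/7 + ⅔ = -13/21 ≈ -0.61905)
b(t, Z) = 4*(-13/21 + Z)/t (b(t, Z) = 8*((Z - 13/21)/(t + t)) = 8*((-13/21 + Z)/((2*t))) = 8*((-13/21 + Z)*(1/(2*t))) = 8*((-13/21 + Z)/(2*t)) = 4*(-13/21 + Z)/t)
√(18*(212 + b(-12, 9)) - 491803) = √(18*(212 + (4/21)*(-13 + 21*9)/(-12)) - 491803) = √(18*(212 + (4/21)*(-1/12)*(-13 + 189)) - 491803) = √(18*(212 + (4/21)*(-1/12)*176) - 491803) = √(18*(212 - 176/63) - 491803) = √(18*(13180/63) - 491803) = √(26360/7 - 491803) = √(-3416261/7) = I*√23913827/7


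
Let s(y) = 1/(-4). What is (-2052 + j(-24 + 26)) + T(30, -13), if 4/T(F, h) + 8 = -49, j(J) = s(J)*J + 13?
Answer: -232511/114 ≈ -2039.6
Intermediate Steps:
s(y) = -¼
j(J) = 13 - J/4 (j(J) = -J/4 + 13 = 13 - J/4)
T(F, h) = -4/57 (T(F, h) = 4/(-8 - 49) = 4/(-57) = 4*(-1/57) = -4/57)
(-2052 + j(-24 + 26)) + T(30, -13) = (-2052 + (13 - (-24 + 26)/4)) - 4/57 = (-2052 + (13 - ¼*2)) - 4/57 = (-2052 + (13 - ½)) - 4/57 = (-2052 + 25/2) - 4/57 = -4079/2 - 4/57 = -232511/114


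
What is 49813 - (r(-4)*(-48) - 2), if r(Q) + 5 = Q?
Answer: 49383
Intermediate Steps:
r(Q) = -5 + Q
49813 - (r(-4)*(-48) - 2) = 49813 - ((-5 - 4)*(-48) - 2) = 49813 - (-9*(-48) - 2) = 49813 - (432 - 2) = 49813 - 1*430 = 49813 - 430 = 49383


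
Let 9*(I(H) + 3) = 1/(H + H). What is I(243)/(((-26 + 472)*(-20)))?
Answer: 13121/39016080 ≈ 0.00033630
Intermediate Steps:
I(H) = -3 + 1/(18*H) (I(H) = -3 + 1/(9*(H + H)) = -3 + 1/(9*((2*H))) = -3 + (1/(2*H))/9 = -3 + 1/(18*H))
I(243)/(((-26 + 472)*(-20))) = (-3 + (1/18)/243)/(((-26 + 472)*(-20))) = (-3 + (1/18)*(1/243))/((446*(-20))) = (-3 + 1/4374)/(-8920) = -13121/4374*(-1/8920) = 13121/39016080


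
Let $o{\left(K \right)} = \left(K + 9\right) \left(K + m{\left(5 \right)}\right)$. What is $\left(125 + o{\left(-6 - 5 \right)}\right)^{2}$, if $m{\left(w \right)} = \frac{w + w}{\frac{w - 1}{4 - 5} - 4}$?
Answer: $\frac{89401}{4} \approx 22350.0$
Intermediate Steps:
$m{\left(w \right)} = \frac{2 w}{-3 - w}$ ($m{\left(w \right)} = \frac{2 w}{\frac{-1 + w}{-1} - 4} = \frac{2 w}{\left(-1 + w\right) \left(-1\right) - 4} = \frac{2 w}{\left(1 - w\right) - 4} = \frac{2 w}{-3 - w}$)
$o{\left(K \right)} = \left(9 + K\right) \left(- \frac{5}{4} + K\right)$ ($o{\left(K \right)} = \left(K + 9\right) \left(K - \frac{10}{3 + 5}\right) = \left(9 + K\right) \left(K - \frac{10}{8}\right) = \left(9 + K\right) \left(K - 10 \cdot \frac{1}{8}\right) = \left(9 + K\right) \left(K - \frac{5}{4}\right) = \left(9 + K\right) \left(- \frac{5}{4} + K\right)$)
$\left(125 + o{\left(-6 - 5 \right)}\right)^{2} = \left(125 + \left(- \frac{45}{4} + \left(-6 - 5\right)^{2} + \frac{31 \left(-6 - 5\right)}{4}\right)\right)^{2} = \left(125 + \left(- \frac{45}{4} + \left(-11\right)^{2} + \frac{31}{4} \left(-11\right)\right)\right)^{2} = \left(125 - - \frac{49}{2}\right)^{2} = \left(125 + \frac{49}{2}\right)^{2} = \left(\frac{299}{2}\right)^{2} = \frac{89401}{4}$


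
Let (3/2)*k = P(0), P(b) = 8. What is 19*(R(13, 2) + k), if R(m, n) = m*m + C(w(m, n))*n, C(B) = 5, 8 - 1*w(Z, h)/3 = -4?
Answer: 10507/3 ≈ 3502.3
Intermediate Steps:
w(Z, h) = 36 (w(Z, h) = 24 - 3*(-4) = 24 + 12 = 36)
k = 16/3 (k = (⅔)*8 = 16/3 ≈ 5.3333)
R(m, n) = m² + 5*n (R(m, n) = m*m + 5*n = m² + 5*n)
19*(R(13, 2) + k) = 19*((13² + 5*2) + 16/3) = 19*((169 + 10) + 16/3) = 19*(179 + 16/3) = 19*(553/3) = 10507/3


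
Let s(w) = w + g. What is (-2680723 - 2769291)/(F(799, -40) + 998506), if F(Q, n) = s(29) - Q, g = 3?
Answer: -5450014/997739 ≈ -5.4624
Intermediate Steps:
s(w) = 3 + w (s(w) = w + 3 = 3 + w)
F(Q, n) = 32 - Q (F(Q, n) = (3 + 29) - Q = 32 - Q)
(-2680723 - 2769291)/(F(799, -40) + 998506) = (-2680723 - 2769291)/((32 - 1*799) + 998506) = -5450014/((32 - 799) + 998506) = -5450014/(-767 + 998506) = -5450014/997739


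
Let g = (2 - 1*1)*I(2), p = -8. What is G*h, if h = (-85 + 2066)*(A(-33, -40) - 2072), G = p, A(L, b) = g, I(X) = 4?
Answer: 32773664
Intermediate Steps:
g = 4 (g = (2 - 1*1)*4 = (2 - 1)*4 = 1*4 = 4)
A(L, b) = 4
G = -8
h = -4096708 (h = (-85 + 2066)*(4 - 2072) = 1981*(-2068) = -4096708)
G*h = -8*(-4096708) = 32773664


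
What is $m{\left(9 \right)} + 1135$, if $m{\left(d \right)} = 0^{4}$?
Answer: $1135$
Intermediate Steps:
$m{\left(d \right)} = 0$
$m{\left(9 \right)} + 1135 = 0 + 1135 = 1135$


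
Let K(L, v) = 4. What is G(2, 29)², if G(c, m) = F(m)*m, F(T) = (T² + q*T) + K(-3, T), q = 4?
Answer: 776681161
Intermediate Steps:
F(T) = 4 + T² + 4*T (F(T) = (T² + 4*T) + 4 = 4 + T² + 4*T)
G(c, m) = m*(4 + m² + 4*m) (G(c, m) = (4 + m² + 4*m)*m = m*(4 + m² + 4*m))
G(2, 29)² = (29*(4 + 29² + 4*29))² = (29*(4 + 841 + 116))² = (29*961)² = 27869² = 776681161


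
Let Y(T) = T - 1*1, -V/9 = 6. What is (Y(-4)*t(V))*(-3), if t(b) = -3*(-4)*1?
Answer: 180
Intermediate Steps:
V = -54 (V = -9*6 = -54)
Y(T) = -1 + T (Y(T) = T - 1 = -1 + T)
t(b) = 12 (t(b) = 12*1 = 12)
(Y(-4)*t(V))*(-3) = ((-1 - 4)*12)*(-3) = -5*12*(-3) = -60*(-3) = 180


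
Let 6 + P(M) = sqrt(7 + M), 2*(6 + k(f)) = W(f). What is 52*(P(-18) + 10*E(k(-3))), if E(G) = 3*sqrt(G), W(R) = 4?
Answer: -312 + 3120*I + 52*I*sqrt(11) ≈ -312.0 + 3292.5*I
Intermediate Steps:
k(f) = -4 (k(f) = -6 + (1/2)*4 = -6 + 2 = -4)
P(M) = -6 + sqrt(7 + M)
52*(P(-18) + 10*E(k(-3))) = 52*((-6 + sqrt(7 - 18)) + 10*(3*sqrt(-4))) = 52*((-6 + sqrt(-11)) + 10*(3*(2*I))) = 52*((-6 + I*sqrt(11)) + 10*(6*I)) = 52*((-6 + I*sqrt(11)) + 60*I) = 52*(-6 + 60*I + I*sqrt(11)) = -312 + 3120*I + 52*I*sqrt(11)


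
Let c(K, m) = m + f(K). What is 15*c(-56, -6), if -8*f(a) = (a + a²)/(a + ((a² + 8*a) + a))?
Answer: -33945/368 ≈ -92.242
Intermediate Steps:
f(a) = -(a + a²)/(8*(a² + 10*a)) (f(a) = -(a + a²)/(8*(a + ((a² + 8*a) + a))) = -(a + a²)/(8*(a + (a² + 9*a))) = -(a + a²)/(8*(a² + 10*a)))
c(K, m) = m + (-1 - K)/(8*(10 + K))
15*c(-56, -6) = 15*((-1 - 1*(-56) + 8*(-6)*(10 - 56))/(8*(10 - 56))) = 15*((⅛)*(-1 + 56 + 8*(-6)*(-46))/(-46)) = 15*((⅛)*(-1/46)*(-1 + 56 + 2208)) = 15*((⅛)*(-1/46)*2263) = 15*(-2263/368) = -33945/368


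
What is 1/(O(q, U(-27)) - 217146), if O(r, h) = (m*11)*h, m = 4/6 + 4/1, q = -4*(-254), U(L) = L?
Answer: -1/218532 ≈ -4.5760e-6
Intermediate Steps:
q = 1016
m = 14/3 (m = 4*(1/6) + 4*1 = 2/3 + 4 = 14/3 ≈ 4.6667)
O(r, h) = 154*h/3 (O(r, h) = ((14/3)*11)*h = 154*h/3)
1/(O(q, U(-27)) - 217146) = 1/((154/3)*(-27) - 217146) = 1/(-1386 - 217146) = 1/(-218532) = -1/218532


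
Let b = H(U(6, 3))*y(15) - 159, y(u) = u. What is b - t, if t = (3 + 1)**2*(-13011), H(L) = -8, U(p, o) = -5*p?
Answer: 207897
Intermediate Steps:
b = -279 (b = -8*15 - 159 = -120 - 159 = -279)
t = -208176 (t = 4**2*(-13011) = 16*(-13011) = -208176)
b - t = -279 - 1*(-208176) = -279 + 208176 = 207897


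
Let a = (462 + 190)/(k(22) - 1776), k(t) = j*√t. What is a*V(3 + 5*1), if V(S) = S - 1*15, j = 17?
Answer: 4052832/1573909 + 38794*√22/1573909 ≈ 2.6906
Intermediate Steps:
V(S) = -15 + S (V(S) = S - 15 = -15 + S)
k(t) = 17*√t
a = 652/(-1776 + 17*√22) (a = (462 + 190)/(17*√22 - 1776) = 652/(-1776 + 17*√22) ≈ -0.38437)
a*V(3 + 5*1) = (-578976/1573909 - 5542*√22/1573909)*(-15 + (3 + 5*1)) = (-578976/1573909 - 5542*√22/1573909)*(-15 + (3 + 5)) = (-578976/1573909 - 5542*√22/1573909)*(-15 + 8) = (-578976/1573909 - 5542*√22/1573909)*(-7) = 4052832/1573909 + 38794*√22/1573909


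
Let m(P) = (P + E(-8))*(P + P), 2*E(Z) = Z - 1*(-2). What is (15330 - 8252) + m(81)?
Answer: 19714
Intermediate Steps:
E(Z) = 1 + Z/2 (E(Z) = (Z - 1*(-2))/2 = (Z + 2)/2 = (2 + Z)/2 = 1 + Z/2)
m(P) = 2*P*(-3 + P) (m(P) = (P + (1 + (½)*(-8)))*(P + P) = (P + (1 - 4))*(2*P) = (P - 3)*(2*P) = (-3 + P)*(2*P) = 2*P*(-3 + P))
(15330 - 8252) + m(81) = (15330 - 8252) + 2*81*(-3 + 81) = 7078 + 2*81*78 = 7078 + 12636 = 19714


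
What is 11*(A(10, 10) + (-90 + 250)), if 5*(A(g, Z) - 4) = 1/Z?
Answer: 90211/50 ≈ 1804.2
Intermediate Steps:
A(g, Z) = 4 + 1/(5*Z)
11*(A(10, 10) + (-90 + 250)) = 11*((4 + (⅕)/10) + (-90 + 250)) = 11*((4 + (⅕)*(⅒)) + 160) = 11*((4 + 1/50) + 160) = 11*(201/50 + 160) = 11*(8201/50) = 90211/50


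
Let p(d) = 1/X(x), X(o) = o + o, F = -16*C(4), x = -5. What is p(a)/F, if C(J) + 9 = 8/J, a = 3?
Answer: -1/1120 ≈ -0.00089286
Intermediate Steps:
C(J) = -9 + 8/J
F = 112 (F = -16*(-9 + 8/4) = -16*(-9 + 8*(1/4)) = -16*(-9 + 2) = -16*(-7) = 112)
X(o) = 2*o
p(d) = -1/10 (p(d) = 1/(2*(-5)) = 1/(-10) = -1/10)
p(a)/F = -1/10/112 = -1/10*1/112 = -1/1120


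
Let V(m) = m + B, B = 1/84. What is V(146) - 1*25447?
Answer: -2125283/84 ≈ -25301.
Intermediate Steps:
B = 1/84 ≈ 0.011905
V(m) = 1/84 + m (V(m) = m + 1/84 = 1/84 + m)
V(146) - 1*25447 = (1/84 + 146) - 1*25447 = 12265/84 - 25447 = -2125283/84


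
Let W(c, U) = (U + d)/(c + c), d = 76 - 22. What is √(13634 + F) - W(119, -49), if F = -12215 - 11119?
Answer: -5/238 + 10*I*√97 ≈ -0.021008 + 98.489*I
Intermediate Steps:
d = 54
W(c, U) = (54 + U)/(2*c) (W(c, U) = (U + 54)/(c + c) = (54 + U)/((2*c)) = (54 + U)*(1/(2*c)) = (54 + U)/(2*c))
F = -23334
√(13634 + F) - W(119, -49) = √(13634 - 23334) - (54 - 49)/(2*119) = √(-9700) - 5/(2*119) = 10*I*√97 - 1*5/238 = 10*I*√97 - 5/238 = -5/238 + 10*I*√97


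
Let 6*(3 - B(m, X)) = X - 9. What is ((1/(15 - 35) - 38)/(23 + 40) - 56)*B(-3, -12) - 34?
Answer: -1012853/2520 ≈ -401.93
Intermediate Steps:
B(m, X) = 9/2 - X/6 (B(m, X) = 3 - (X - 9)/6 = 3 - (-9 + X)/6 = 3 + (3/2 - X/6) = 9/2 - X/6)
((1/(15 - 35) - 38)/(23 + 40) - 56)*B(-3, -12) - 34 = ((1/(15 - 35) - 38)/(23 + 40) - 56)*(9/2 - ⅙*(-12)) - 34 = ((1/(-20) - 38)/63 - 56)*(9/2 + 2) - 34 = ((-1/20 - 38)*(1/63) - 56)*(13/2) - 34 = (-761/20*1/63 - 56)*(13/2) - 34 = (-761/1260 - 56)*(13/2) - 34 = -71321/1260*13/2 - 34 = -927173/2520 - 34 = -1012853/2520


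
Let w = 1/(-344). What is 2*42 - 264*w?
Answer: 3645/43 ≈ 84.767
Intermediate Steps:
w = -1/344 ≈ -0.0029070
2*42 - 264*w = 2*42 - 264*(-1/344) = 84 + 33/43 = 3645/43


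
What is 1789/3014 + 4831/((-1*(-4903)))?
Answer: 23332101/14777642 ≈ 1.5789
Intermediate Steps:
1789/3014 + 4831/((-1*(-4903))) = 1789*(1/3014) + 4831/4903 = 1789/3014 + 4831*(1/4903) = 1789/3014 + 4831/4903 = 23332101/14777642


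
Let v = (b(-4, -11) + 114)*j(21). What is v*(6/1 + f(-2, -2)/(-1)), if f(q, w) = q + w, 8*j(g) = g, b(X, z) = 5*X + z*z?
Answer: 22575/4 ≈ 5643.8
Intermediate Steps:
b(X, z) = z**2 + 5*X (b(X, z) = 5*X + z**2 = z**2 + 5*X)
j(g) = g/8
v = 4515/8 (v = (((-11)**2 + 5*(-4)) + 114)*((1/8)*21) = ((121 - 20) + 114)*(21/8) = (101 + 114)*(21/8) = 215*(21/8) = 4515/8 ≈ 564.38)
v*(6/1 + f(-2, -2)/(-1)) = 4515*(6/1 + (-2 - 2)/(-1))/8 = 4515*(6*1 - 4*(-1))/8 = 4515*(6 + 4)/8 = (4515/8)*10 = 22575/4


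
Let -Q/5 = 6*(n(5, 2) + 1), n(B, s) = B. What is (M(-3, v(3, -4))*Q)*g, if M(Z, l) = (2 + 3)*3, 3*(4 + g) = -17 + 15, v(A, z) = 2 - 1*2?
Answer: 12600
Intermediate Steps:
v(A, z) = 0 (v(A, z) = 2 - 2 = 0)
g = -14/3 (g = -4 + (-17 + 15)/3 = -4 + (1/3)*(-2) = -4 - 2/3 = -14/3 ≈ -4.6667)
M(Z, l) = 15 (M(Z, l) = 5*3 = 15)
Q = -180 (Q = -30*(5 + 1) = -30*6 = -5*36 = -180)
(M(-3, v(3, -4))*Q)*g = (15*(-180))*(-14/3) = -2700*(-14/3) = 12600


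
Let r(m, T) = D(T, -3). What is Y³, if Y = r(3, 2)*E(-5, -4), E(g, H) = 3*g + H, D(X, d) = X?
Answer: -54872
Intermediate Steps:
r(m, T) = T
E(g, H) = H + 3*g
Y = -38 (Y = 2*(-4 + 3*(-5)) = 2*(-4 - 15) = 2*(-19) = -38)
Y³ = (-38)³ = -54872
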